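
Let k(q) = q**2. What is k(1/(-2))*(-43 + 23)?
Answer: -5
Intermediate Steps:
k(1/(-2))*(-43 + 23) = (1/(-2))**2*(-43 + 23) = (-1/2)**2*(-20) = (1/4)*(-20) = -5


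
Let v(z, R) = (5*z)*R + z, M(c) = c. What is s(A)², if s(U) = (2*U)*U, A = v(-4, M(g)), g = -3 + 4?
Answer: 1327104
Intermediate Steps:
g = 1
v(z, R) = z + 5*R*z (v(z, R) = 5*R*z + z = z + 5*R*z)
A = -24 (A = -4*(1 + 5*1) = -4*(1 + 5) = -4*6 = -24)
s(U) = 2*U²
s(A)² = (2*(-24)²)² = (2*576)² = 1152² = 1327104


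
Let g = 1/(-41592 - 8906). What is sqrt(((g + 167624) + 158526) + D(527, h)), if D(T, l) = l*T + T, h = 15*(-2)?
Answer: sqrt(792725772808970)/50498 ≈ 557.55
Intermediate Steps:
h = -30
g = -1/50498 (g = 1/(-50498) = -1/50498 ≈ -1.9803e-5)
D(T, l) = T + T*l (D(T, l) = T*l + T = T + T*l)
sqrt(((g + 167624) + 158526) + D(527, h)) = sqrt(((-1/50498 + 167624) + 158526) + 527*(1 - 30)) = sqrt((8464676751/50498 + 158526) + 527*(-29)) = sqrt(16469922699/50498 - 15283) = sqrt(15698161765/50498) = sqrt(792725772808970)/50498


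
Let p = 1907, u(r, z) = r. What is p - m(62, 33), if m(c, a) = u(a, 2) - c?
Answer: 1936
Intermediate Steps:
m(c, a) = a - c
p - m(62, 33) = 1907 - (33 - 1*62) = 1907 - (33 - 62) = 1907 - 1*(-29) = 1907 + 29 = 1936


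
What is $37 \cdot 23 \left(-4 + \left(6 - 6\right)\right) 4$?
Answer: $-13616$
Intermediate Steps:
$37 \cdot 23 \left(-4 + \left(6 - 6\right)\right) 4 = 851 \left(-4 + \left(6 - 6\right)\right) 4 = 851 \left(-4 + 0\right) 4 = 851 \left(\left(-4\right) 4\right) = 851 \left(-16\right) = -13616$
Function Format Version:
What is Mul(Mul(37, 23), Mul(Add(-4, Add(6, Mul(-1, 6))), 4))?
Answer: -13616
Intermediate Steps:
Mul(Mul(37, 23), Mul(Add(-4, Add(6, Mul(-1, 6))), 4)) = Mul(851, Mul(Add(-4, Add(6, -6)), 4)) = Mul(851, Mul(Add(-4, 0), 4)) = Mul(851, Mul(-4, 4)) = Mul(851, -16) = -13616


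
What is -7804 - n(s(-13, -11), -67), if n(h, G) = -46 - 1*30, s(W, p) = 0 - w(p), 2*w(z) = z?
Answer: -7728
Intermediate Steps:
w(z) = z/2
s(W, p) = -p/2 (s(W, p) = 0 - p/2 = -p/2)
n(h, G) = -76 (n(h, G) = -46 - 30 = -76)
-7804 - n(s(-13, -11), -67) = -7804 - 1*(-76) = -7804 + 76 = -7728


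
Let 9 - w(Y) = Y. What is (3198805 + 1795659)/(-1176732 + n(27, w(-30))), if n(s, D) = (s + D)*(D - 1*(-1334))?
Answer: -2497232/543057 ≈ -4.5985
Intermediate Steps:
w(Y) = 9 - Y
n(s, D) = (1334 + D)*(D + s) (n(s, D) = (D + s)*(D + 1334) = (D + s)*(1334 + D) = (1334 + D)*(D + s))
(3198805 + 1795659)/(-1176732 + n(27, w(-30))) = (3198805 + 1795659)/(-1176732 + ((9 - 1*(-30))² + 1334*(9 - 1*(-30)) + 1334*27 + (9 - 1*(-30))*27)) = 4994464/(-1176732 + ((9 + 30)² + 1334*(9 + 30) + 36018 + (9 + 30)*27)) = 4994464/(-1176732 + (39² + 1334*39 + 36018 + 39*27)) = 4994464/(-1176732 + (1521 + 52026 + 36018 + 1053)) = 4994464/(-1176732 + 90618) = 4994464/(-1086114) = 4994464*(-1/1086114) = -2497232/543057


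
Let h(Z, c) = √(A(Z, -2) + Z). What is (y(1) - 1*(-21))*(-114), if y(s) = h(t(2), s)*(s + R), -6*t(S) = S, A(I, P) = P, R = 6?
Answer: -2394 - 266*I*√21 ≈ -2394.0 - 1219.0*I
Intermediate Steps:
t(S) = -S/6
h(Z, c) = √(-2 + Z)
y(s) = I*√21*(6 + s)/3 (y(s) = √(-2 - ⅙*2)*(s + 6) = √(-2 - ⅓)*(6 + s) = √(-7/3)*(6 + s) = (I*√21/3)*(6 + s) = I*√21*(6 + s)/3)
(y(1) - 1*(-21))*(-114) = (I*√21*(6 + 1)/3 - 1*(-21))*(-114) = ((⅓)*I*√21*7 + 21)*(-114) = (7*I*√21/3 + 21)*(-114) = (21 + 7*I*√21/3)*(-114) = -2394 - 266*I*√21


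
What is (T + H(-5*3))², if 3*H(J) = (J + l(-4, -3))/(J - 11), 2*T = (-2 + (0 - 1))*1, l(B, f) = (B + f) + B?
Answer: 49/36 ≈ 1.3611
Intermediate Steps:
l(B, f) = f + 2*B
T = -3/2 (T = ((-2 + (0 - 1))*1)/2 = ((-2 - 1)*1)/2 = (-3*1)/2 = (½)*(-3) = -3/2 ≈ -1.5000)
H(J) = ⅓ (H(J) = ((J + (-3 + 2*(-4)))/(J - 11))/3 = ((J + (-3 - 8))/(-11 + J))/3 = ((J - 11)/(-11 + J))/3 = ((-11 + J)/(-11 + J))/3 = (⅓)*1 = ⅓)
(T + H(-5*3))² = (-3/2 + ⅓)² = (-7/6)² = 49/36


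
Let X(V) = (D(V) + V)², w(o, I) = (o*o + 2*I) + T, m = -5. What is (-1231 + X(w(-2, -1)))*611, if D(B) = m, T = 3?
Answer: -752141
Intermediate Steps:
D(B) = -5
w(o, I) = 3 + o² + 2*I (w(o, I) = (o*o + 2*I) + 3 = (o² + 2*I) + 3 = 3 + o² + 2*I)
X(V) = (-5 + V)²
(-1231 + X(w(-2, -1)))*611 = (-1231 + (-5 + (3 + (-2)² + 2*(-1)))²)*611 = (-1231 + (-5 + (3 + 4 - 2))²)*611 = (-1231 + (-5 + 5)²)*611 = (-1231 + 0²)*611 = (-1231 + 0)*611 = -1231*611 = -752141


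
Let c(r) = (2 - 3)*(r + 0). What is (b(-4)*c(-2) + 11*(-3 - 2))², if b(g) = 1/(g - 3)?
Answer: 149769/49 ≈ 3056.5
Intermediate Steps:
b(g) = 1/(-3 + g)
c(r) = -r
(b(-4)*c(-2) + 11*(-3 - 2))² = ((-1*(-2))/(-3 - 4) + 11*(-3 - 2))² = (2/(-7) + 11*(-5))² = (-⅐*2 - 55)² = (-2/7 - 55)² = (-387/7)² = 149769/49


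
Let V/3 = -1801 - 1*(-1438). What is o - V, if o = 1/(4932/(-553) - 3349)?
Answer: 2022195128/1856929 ≈ 1089.0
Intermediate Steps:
o = -553/1856929 (o = 1/(4932*(-1/553) - 3349) = 1/(-4932/553 - 3349) = 1/(-1856929/553) = -553/1856929 ≈ -0.00029780)
V = -1089 (V = 3*(-1801 - 1*(-1438)) = 3*(-1801 + 1438) = 3*(-363) = -1089)
o - V = -553/1856929 - 1*(-1089) = -553/1856929 + 1089 = 2022195128/1856929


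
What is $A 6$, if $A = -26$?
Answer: $-156$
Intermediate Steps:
$A 6 = \left(-26\right) 6 = -156$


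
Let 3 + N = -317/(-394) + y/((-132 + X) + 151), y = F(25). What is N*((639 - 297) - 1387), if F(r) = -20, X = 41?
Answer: 3123505/1182 ≈ 2642.6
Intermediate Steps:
y = -20
N = -2989/1182 (N = -3 + (-317/(-394) - 20/((-132 + 41) + 151)) = -3 + (-317*(-1/394) - 20/(-91 + 151)) = -3 + (317/394 - 20/60) = -3 + (317/394 - 20*1/60) = -3 + (317/394 - ⅓) = -3 + 557/1182 = -2989/1182 ≈ -2.5288)
N*((639 - 297) - 1387) = -2989*((639 - 297) - 1387)/1182 = -2989*(342 - 1387)/1182 = -2989/1182*(-1045) = 3123505/1182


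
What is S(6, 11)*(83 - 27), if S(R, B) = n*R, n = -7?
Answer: -2352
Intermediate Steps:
S(R, B) = -7*R
S(6, 11)*(83 - 27) = (-7*6)*(83 - 27) = -42*56 = -2352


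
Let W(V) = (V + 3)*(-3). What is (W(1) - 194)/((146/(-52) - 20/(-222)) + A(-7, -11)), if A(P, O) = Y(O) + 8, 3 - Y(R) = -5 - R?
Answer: -594516/6587 ≈ -90.256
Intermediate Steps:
Y(R) = 8 + R (Y(R) = 3 - (-5 - R) = 3 + (5 + R) = 8 + R)
A(P, O) = 16 + O (A(P, O) = (8 + O) + 8 = 16 + O)
W(V) = -9 - 3*V (W(V) = (3 + V)*(-3) = -9 - 3*V)
(W(1) - 194)/((146/(-52) - 20/(-222)) + A(-7, -11)) = ((-9 - 3*1) - 194)/((146/(-52) - 20/(-222)) + (16 - 11)) = ((-9 - 3) - 194)/((146*(-1/52) - 20*(-1/222)) + 5) = (-12 - 194)/((-73/26 + 10/111) + 5) = -206/(-7843/2886 + 5) = -206/6587/2886 = -206*2886/6587 = -594516/6587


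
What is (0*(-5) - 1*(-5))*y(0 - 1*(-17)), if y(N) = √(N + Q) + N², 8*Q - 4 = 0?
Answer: 1445 + 5*√70/2 ≈ 1465.9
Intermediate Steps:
Q = ½ (Q = ½ + (⅛)*0 = ½ + 0 = ½ ≈ 0.50000)
y(N) = N² + √(½ + N) (y(N) = √(N + ½) + N² = √(½ + N) + N² = N² + √(½ + N))
(0*(-5) - 1*(-5))*y(0 - 1*(-17)) = (0*(-5) - 1*(-5))*((0 - 1*(-17))² + √(2 + 4*(0 - 1*(-17)))/2) = (0 + 5)*((0 + 17)² + √(2 + 4*(0 + 17))/2) = 5*(17² + √(2 + 4*17)/2) = 5*(289 + √(2 + 68)/2) = 5*(289 + √70/2) = 1445 + 5*√70/2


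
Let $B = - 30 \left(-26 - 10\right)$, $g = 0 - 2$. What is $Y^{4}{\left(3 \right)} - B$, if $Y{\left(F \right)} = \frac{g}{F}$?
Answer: $- \frac{87464}{81} \approx -1079.8$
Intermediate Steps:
$g = -2$
$Y{\left(F \right)} = - \frac{2}{F}$
$B = 1080$ ($B = \left(-30\right) \left(-36\right) = 1080$)
$Y^{4}{\left(3 \right)} - B = \left(- \frac{2}{3}\right)^{4} - 1080 = \frac{16}{81} - 1080 = - \frac{87464}{81}$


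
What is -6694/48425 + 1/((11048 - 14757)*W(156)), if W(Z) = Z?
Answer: -297940277/2155299900 ≈ -0.13824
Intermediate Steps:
-6694/48425 + 1/((11048 - 14757)*W(156)) = -6694/48425 + 1/((11048 - 14757)*156) = -6694*1/48425 + (1/156)/(-3709) = -6694/48425 - 1/3709*1/156 = -6694/48425 - 1/578604 = -297940277/2155299900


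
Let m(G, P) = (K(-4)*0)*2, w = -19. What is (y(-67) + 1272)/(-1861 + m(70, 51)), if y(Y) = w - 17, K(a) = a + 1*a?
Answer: -1236/1861 ≈ -0.66416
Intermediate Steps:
K(a) = 2*a (K(a) = a + a = 2*a)
m(G, P) = 0 (m(G, P) = ((2*(-4))*0)*2 = -8*0*2 = 0*2 = 0)
y(Y) = -36 (y(Y) = -19 - 17 = -36)
(y(-67) + 1272)/(-1861 + m(70, 51)) = (-36 + 1272)/(-1861 + 0) = 1236/(-1861) = 1236*(-1/1861) = -1236/1861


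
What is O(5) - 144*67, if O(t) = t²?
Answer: -9623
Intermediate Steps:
O(5) - 144*67 = 5² - 144*67 = 25 - 9648 = -9623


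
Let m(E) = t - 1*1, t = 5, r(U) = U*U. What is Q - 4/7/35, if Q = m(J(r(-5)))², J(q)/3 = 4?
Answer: 3916/245 ≈ 15.984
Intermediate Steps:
r(U) = U²
J(q) = 12 (J(q) = 3*4 = 12)
m(E) = 4 (m(E) = 5 - 1*1 = 5 - 1 = 4)
Q = 16 (Q = 4² = 16)
Q - 4/7/35 = 16 - 4/7/35 = 16 - 4*⅐*(1/35) = 16 - 4/7*1/35 = 16 - 4/245 = 3916/245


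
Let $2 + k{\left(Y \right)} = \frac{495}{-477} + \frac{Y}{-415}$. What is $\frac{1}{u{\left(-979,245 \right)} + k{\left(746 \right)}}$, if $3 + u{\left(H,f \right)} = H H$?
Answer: $\frac{21995}{21080737457} \approx 1.0434 \cdot 10^{-6}$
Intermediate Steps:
$u{\left(H,f \right)} = -3 + H^{2}$ ($u{\left(H,f \right)} = -3 + H H = -3 + H^{2}$)
$k{\left(Y \right)} = - \frac{161}{53} - \frac{Y}{415}$ ($k{\left(Y \right)} = -2 + \left(\frac{495}{-477} + \frac{Y}{-415}\right) = -2 + \left(495 \left(- \frac{1}{477}\right) + Y \left(- \frac{1}{415}\right)\right) = -2 - \left(\frac{55}{53} + \frac{Y}{415}\right) = - \frac{161}{53} - \frac{Y}{415}$)
$\frac{1}{u{\left(-979,245 \right)} + k{\left(746 \right)}} = \frac{1}{\left(-3 + \left(-979\right)^{2}\right) - \frac{106353}{21995}} = \frac{1}{\left(-3 + 958441\right) - \frac{106353}{21995}} = \frac{1}{958438 - \frac{106353}{21995}} = \frac{1}{\frac{21080737457}{21995}} = \frac{21995}{21080737457}$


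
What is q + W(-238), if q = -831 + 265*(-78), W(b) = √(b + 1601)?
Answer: -21501 + √1363 ≈ -21464.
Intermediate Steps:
W(b) = √(1601 + b)
q = -21501 (q = -831 - 20670 = -21501)
q + W(-238) = -21501 + √(1601 - 238) = -21501 + √1363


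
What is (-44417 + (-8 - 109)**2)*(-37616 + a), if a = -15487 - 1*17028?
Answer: 2154985368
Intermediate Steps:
a = -32515 (a = -15487 - 17028 = -32515)
(-44417 + (-8 - 109)**2)*(-37616 + a) = (-44417 + (-8 - 109)**2)*(-37616 - 32515) = (-44417 + (-117)**2)*(-70131) = (-44417 + 13689)*(-70131) = -30728*(-70131) = 2154985368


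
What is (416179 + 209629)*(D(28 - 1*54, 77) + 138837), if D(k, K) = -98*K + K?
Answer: 82211145344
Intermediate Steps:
D(k, K) = -97*K
(416179 + 209629)*(D(28 - 1*54, 77) + 138837) = (416179 + 209629)*(-97*77 + 138837) = 625808*(-7469 + 138837) = 625808*131368 = 82211145344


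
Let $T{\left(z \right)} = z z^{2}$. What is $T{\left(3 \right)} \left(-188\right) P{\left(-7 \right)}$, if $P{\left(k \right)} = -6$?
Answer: $30456$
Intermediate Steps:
$T{\left(z \right)} = z^{3}$
$T{\left(3 \right)} \left(-188\right) P{\left(-7 \right)} = 3^{3} \left(-188\right) \left(-6\right) = 27 \left(-188\right) \left(-6\right) = \left(-5076\right) \left(-6\right) = 30456$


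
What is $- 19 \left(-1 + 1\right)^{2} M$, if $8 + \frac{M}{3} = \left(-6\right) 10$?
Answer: $0$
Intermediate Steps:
$M = -204$ ($M = -24 + 3 \left(\left(-6\right) 10\right) = -24 + 3 \left(-60\right) = -24 - 180 = -204$)
$- 19 \left(-1 + 1\right)^{2} M = - 19 \left(-1 + 1\right)^{2} \left(-204\right) = - 19 \cdot 0^{2} \left(-204\right) = \left(-19\right) 0 \left(-204\right) = 0 \left(-204\right) = 0$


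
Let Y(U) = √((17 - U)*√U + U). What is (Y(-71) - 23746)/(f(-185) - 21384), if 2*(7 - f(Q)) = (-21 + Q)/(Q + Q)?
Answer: 8786020/7909593 - 370*√(-71 + 88*I*√71)/7909593 ≈ 1.1099 - 0.00094482*I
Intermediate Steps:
Y(U) = √(U + √U*(17 - U)) (Y(U) = √(√U*(17 - U) + U) = √(U + √U*(17 - U)))
f(Q) = 7 - (-21 + Q)/(4*Q) (f(Q) = 7 - (-21 + Q)/(2*(Q + Q)) = 7 - (-21 + Q)/(2*(2*Q)) = 7 - (-21 + Q)*1/(2*Q)/2 = 7 - (-21 + Q)/(4*Q))
(Y(-71) - 23746)/(f(-185) - 21384) = (√(-71 - (-71)^(3/2) + 17*√(-71)) - 23746)/((¾)*(7 + 9*(-185))/(-185) - 21384) = (√(-71 - (-71)*I*√71 + 17*(I*√71)) - 23746)/((¾)*(-1/185)*(7 - 1665) - 21384) = (√(-71 + 71*I*√71 + 17*I*√71) - 23746)/((¾)*(-1/185)*(-1658) - 21384) = (√(-71 + 88*I*√71) - 23746)/(2487/370 - 21384) = (-23746 + √(-71 + 88*I*√71))/(-7909593/370) = (-23746 + √(-71 + 88*I*√71))*(-370/7909593) = 8786020/7909593 - 370*√(-71 + 88*I*√71)/7909593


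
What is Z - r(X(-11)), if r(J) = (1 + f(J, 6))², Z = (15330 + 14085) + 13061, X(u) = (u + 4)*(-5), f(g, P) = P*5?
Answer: 41515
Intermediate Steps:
f(g, P) = 5*P
X(u) = -20 - 5*u (X(u) = (4 + u)*(-5) = -20 - 5*u)
Z = 42476 (Z = 29415 + 13061 = 42476)
r(J) = 961 (r(J) = (1 + 5*6)² = (1 + 30)² = 31² = 961)
Z - r(X(-11)) = 42476 - 1*961 = 42476 - 961 = 41515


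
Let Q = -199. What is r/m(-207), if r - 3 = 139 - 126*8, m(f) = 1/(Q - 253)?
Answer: 391432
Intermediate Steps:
m(f) = -1/452 (m(f) = 1/(-199 - 253) = 1/(-452) = -1/452)
r = -866 (r = 3 + (139 - 126*8) = 3 + (139 - 1008) = 3 - 869 = -866)
r/m(-207) = -866/(-1/452) = -866*(-452) = 391432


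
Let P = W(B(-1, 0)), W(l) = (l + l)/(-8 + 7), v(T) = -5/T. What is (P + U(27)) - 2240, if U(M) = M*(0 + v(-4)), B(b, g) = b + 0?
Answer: -8817/4 ≈ -2204.3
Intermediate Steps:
B(b, g) = b
U(M) = 5*M/4 (U(M) = M*(0 - 5/(-4)) = M*(0 - 5*(-1/4)) = M*(0 + 5/4) = M*(5/4) = 5*M/4)
W(l) = -2*l (W(l) = (2*l)/(-1) = (2*l)*(-1) = -2*l)
P = 2 (P = -2*(-1) = 2)
(P + U(27)) - 2240 = (2 + (5/4)*27) - 2240 = (2 + 135/4) - 2240 = 143/4 - 2240 = -8817/4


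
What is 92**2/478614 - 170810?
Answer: -40876024438/239307 ≈ -1.7081e+5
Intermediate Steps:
92**2/478614 - 170810 = 8464*(1/478614) - 170810 = 4232/239307 - 170810 = -40876024438/239307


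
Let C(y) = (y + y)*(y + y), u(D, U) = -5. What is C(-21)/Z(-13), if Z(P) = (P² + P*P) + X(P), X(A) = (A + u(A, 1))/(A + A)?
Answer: 3276/629 ≈ 5.2083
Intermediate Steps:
X(A) = (-5 + A)/(2*A) (X(A) = (A - 5)/(A + A) = (-5 + A)/((2*A)) = (-5 + A)*(1/(2*A)) = (-5 + A)/(2*A))
C(y) = 4*y² (C(y) = (2*y)*(2*y) = 4*y²)
Z(P) = 2*P² + (-5 + P)/(2*P) (Z(P) = (P² + P*P) + (-5 + P)/(2*P) = (P² + P²) + (-5 + P)/(2*P) = 2*P² + (-5 + P)/(2*P))
C(-21)/Z(-13) = (4*(-21)²)/(((½)*(-5 - 13 + 4*(-13)³)/(-13))) = (4*441)/(((½)*(-1/13)*(-5 - 13 + 4*(-2197)))) = 1764/(((½)*(-1/13)*(-5 - 13 - 8788))) = 1764/(((½)*(-1/13)*(-8806))) = 1764/(4403/13) = 1764*(13/4403) = 3276/629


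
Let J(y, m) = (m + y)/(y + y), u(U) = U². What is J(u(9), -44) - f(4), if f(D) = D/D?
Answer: -125/162 ≈ -0.77160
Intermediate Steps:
J(y, m) = (m + y)/(2*y) (J(y, m) = (m + y)/((2*y)) = (m + y)*(1/(2*y)) = (m + y)/(2*y))
f(D) = 1
J(u(9), -44) - f(4) = (-44 + 9²)/(2*(9²)) - 1*1 = (½)*(-44 + 81)/81 - 1 = (½)*(1/81)*37 - 1 = 37/162 - 1 = -125/162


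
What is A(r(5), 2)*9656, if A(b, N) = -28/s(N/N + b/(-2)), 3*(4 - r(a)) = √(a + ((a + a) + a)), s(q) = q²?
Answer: -2129148 - 912492*√5 ≈ -4.1695e+6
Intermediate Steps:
r(a) = 4 - 2*√a/3 (r(a) = 4 - √(a + ((a + a) + a))/3 = 4 - √(a + (2*a + a))/3 = 4 - √(a + 3*a)/3 = 4 - 2*√a/3)
A(b, N) = -28/(1 - b/2)² (A(b, N) = -28/(N/N + b/(-2))² = -28/(1 + b*(-½))² = -28/(1 - b/2)²)
A(r(5), 2)*9656 = -112/(-2 + (4 - 2*√5/3))²*9656 = -112/(2 - 2*√5/3)²*9656 = -1081472/(2 - 2*√5/3)²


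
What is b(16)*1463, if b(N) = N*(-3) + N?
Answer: -46816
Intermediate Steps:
b(N) = -2*N (b(N) = -3*N + N = -2*N)
b(16)*1463 = -2*16*1463 = -32*1463 = -46816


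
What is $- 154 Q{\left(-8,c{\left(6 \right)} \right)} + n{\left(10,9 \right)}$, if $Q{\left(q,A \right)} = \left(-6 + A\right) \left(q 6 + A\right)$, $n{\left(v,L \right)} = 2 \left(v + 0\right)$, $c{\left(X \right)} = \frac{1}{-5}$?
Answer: $- \frac{1150034}{25} \approx -46001.0$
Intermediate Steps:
$c{\left(X \right)} = - \frac{1}{5}$
$n{\left(v,L \right)} = 2 v$
$Q{\left(q,A \right)} = \left(-6 + A\right) \left(A + 6 q\right)$ ($Q{\left(q,A \right)} = \left(-6 + A\right) \left(6 q + A\right) = \left(-6 + A\right) \left(A + 6 q\right)$)
$- 154 Q{\left(-8,c{\left(6 \right)} \right)} + n{\left(10,9 \right)} = - 154 \left(\left(- \frac{1}{5}\right)^{2} - -288 - - \frac{6}{5} + 6 \left(- \frac{1}{5}\right) \left(-8\right)\right) + 2 \cdot 10 = - 154 \left(\frac{1}{25} + 288 + \frac{6}{5} + \frac{48}{5}\right) + 20 = \left(-154\right) \frac{7471}{25} + 20 = - \frac{1150534}{25} + 20 = - \frac{1150034}{25}$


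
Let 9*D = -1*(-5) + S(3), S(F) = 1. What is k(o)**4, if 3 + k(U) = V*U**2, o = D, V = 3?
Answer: 625/81 ≈ 7.7160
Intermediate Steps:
D = 2/3 (D = (-1*(-5) + 1)/9 = (5 + 1)/9 = (1/9)*6 = 2/3 ≈ 0.66667)
o = 2/3 ≈ 0.66667
k(U) = -3 + 3*U**2
k(o)**4 = (-3 + 3*(2/3)**2)**4 = (-3 + 3*(4/9))**4 = (-3 + 4/3)**4 = (-5/3)**4 = 625/81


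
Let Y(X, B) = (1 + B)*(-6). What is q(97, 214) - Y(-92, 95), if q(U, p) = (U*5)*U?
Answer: 47621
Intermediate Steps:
q(U, p) = 5*U**2 (q(U, p) = (5*U)*U = 5*U**2)
Y(X, B) = -6 - 6*B
q(97, 214) - Y(-92, 95) = 5*97**2 - (-6 - 6*95) = 5*9409 - (-6 - 570) = 47045 - 1*(-576) = 47045 + 576 = 47621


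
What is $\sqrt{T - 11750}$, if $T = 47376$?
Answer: $\sqrt{35626} \approx 188.75$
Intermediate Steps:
$\sqrt{T - 11750} = \sqrt{47376 - 11750} = \sqrt{35626}$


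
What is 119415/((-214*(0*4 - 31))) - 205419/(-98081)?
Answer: 13075092261/650669354 ≈ 20.095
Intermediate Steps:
119415/((-214*(0*4 - 31))) - 205419/(-98081) = 119415/((-214*(0 - 31))) - 205419*(-1/98081) = 119415/((-214*(-31))) + 205419/98081 = 119415/6634 + 205419/98081 = 13075092261/650669354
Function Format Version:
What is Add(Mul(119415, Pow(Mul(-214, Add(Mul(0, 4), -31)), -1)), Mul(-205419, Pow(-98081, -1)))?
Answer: Rational(13075092261, 650669354) ≈ 20.095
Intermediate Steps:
Add(Mul(119415, Pow(Mul(-214, Add(Mul(0, 4), -31)), -1)), Mul(-205419, Pow(-98081, -1))) = Add(Mul(119415, Pow(Mul(-214, Add(0, -31)), -1)), Mul(-205419, Rational(-1, 98081))) = Add(Mul(119415, Pow(Mul(-214, -31), -1)), Rational(205419, 98081)) = Add(Mul(119415, Pow(6634, -1)), Rational(205419, 98081)) = Add(Mul(119415, Rational(1, 6634)), Rational(205419, 98081)) = Add(Rational(119415, 6634), Rational(205419, 98081)) = Rational(13075092261, 650669354)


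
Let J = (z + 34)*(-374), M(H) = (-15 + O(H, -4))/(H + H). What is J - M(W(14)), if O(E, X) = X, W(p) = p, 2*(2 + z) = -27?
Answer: -193713/28 ≈ -6918.3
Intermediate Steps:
z = -31/2 (z = -2 + (½)*(-27) = -2 - 27/2 = -31/2 ≈ -15.500)
M(H) = -19/(2*H) (M(H) = (-15 - 4)/(H + H) = -19*1/(2*H) = -19/(2*H))
J = -6919 (J = (-31/2 + 34)*(-374) = (37/2)*(-374) = -6919)
J - M(W(14)) = -6919 - (-19)/(2*14) = -6919 - 1*(-19/28) = -6919 + 19/28 = -193713/28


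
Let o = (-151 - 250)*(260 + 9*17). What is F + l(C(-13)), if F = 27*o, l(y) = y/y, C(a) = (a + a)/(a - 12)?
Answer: -4471550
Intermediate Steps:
C(a) = 2*a/(-12 + a) (C(a) = (2*a)/(-12 + a) = 2*a/(-12 + a))
o = -165613 (o = -401*(260 + 153) = -401*413 = -165613)
l(y) = 1
F = -4471551 (F = 27*(-165613) = -4471551)
F + l(C(-13)) = -4471551 + 1 = -4471550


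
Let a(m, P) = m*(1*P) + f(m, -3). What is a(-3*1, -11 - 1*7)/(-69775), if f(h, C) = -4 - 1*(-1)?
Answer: -51/69775 ≈ -0.00073092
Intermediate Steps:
f(h, C) = -3 (f(h, C) = -4 + 1 = -3)
a(m, P) = -3 + P*m (a(m, P) = m*(1*P) - 3 = m*P - 3 = P*m - 3 = -3 + P*m)
a(-3*1, -11 - 1*7)/(-69775) = (-3 + (-11 - 1*7)*(-3*1))/(-69775) = (-3 + (-11 - 7)*(-3))*(-1/69775) = (-3 - 18*(-3))*(-1/69775) = (-3 + 54)*(-1/69775) = 51*(-1/69775) = -51/69775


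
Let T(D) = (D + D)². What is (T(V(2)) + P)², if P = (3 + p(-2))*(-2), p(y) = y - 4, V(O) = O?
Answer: 484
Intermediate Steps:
p(y) = -4 + y
T(D) = 4*D² (T(D) = (2*D)² = 4*D²)
P = 6 (P = (3 + (-4 - 2))*(-2) = (3 - 6)*(-2) = -3*(-2) = 6)
(T(V(2)) + P)² = (4*2² + 6)² = (4*4 + 6)² = (16 + 6)² = 22² = 484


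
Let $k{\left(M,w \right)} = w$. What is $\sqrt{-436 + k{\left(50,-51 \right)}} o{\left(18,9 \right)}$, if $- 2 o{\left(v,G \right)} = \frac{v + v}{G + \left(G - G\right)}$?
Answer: $- 2 i \sqrt{487} \approx - 44.136 i$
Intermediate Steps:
$o{\left(v,G \right)} = - \frac{v}{G}$ ($o{\left(v,G \right)} = - \frac{\left(v + v\right) \frac{1}{G + \left(G - G\right)}}{2} = - \frac{2 v \frac{1}{G + 0}}{2} = - \frac{2 v \frac{1}{G}}{2} = - \frac{v}{G}$)
$\sqrt{-436 + k{\left(50,-51 \right)}} o{\left(18,9 \right)} = \sqrt{-436 - 51} \left(\left(-1\right) 18 \cdot \frac{1}{9}\right) = \sqrt{-487} \left(\left(-1\right) 18 \cdot \frac{1}{9}\right) = i \sqrt{487} \left(-2\right) = - 2 i \sqrt{487}$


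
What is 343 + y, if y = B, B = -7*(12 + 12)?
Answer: 175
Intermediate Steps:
B = -168 (B = -7*24 = -168)
y = -168
343 + y = 343 - 168 = 175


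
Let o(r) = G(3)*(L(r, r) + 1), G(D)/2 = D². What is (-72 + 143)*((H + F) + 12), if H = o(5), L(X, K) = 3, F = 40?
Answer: 8804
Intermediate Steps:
G(D) = 2*D²
o(r) = 72 (o(r) = (2*3²)*(3 + 1) = (2*9)*4 = 18*4 = 72)
H = 72
(-72 + 143)*((H + F) + 12) = (-72 + 143)*((72 + 40) + 12) = 71*(112 + 12) = 71*124 = 8804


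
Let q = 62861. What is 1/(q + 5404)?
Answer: 1/68265 ≈ 1.4649e-5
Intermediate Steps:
1/(q + 5404) = 1/(62861 + 5404) = 1/68265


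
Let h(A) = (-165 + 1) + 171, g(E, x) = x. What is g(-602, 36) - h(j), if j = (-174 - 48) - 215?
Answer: 29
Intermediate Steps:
j = -437 (j = -222 - 215 = -437)
h(A) = 7 (h(A) = -164 + 171 = 7)
g(-602, 36) - h(j) = 36 - 1*7 = 36 - 7 = 29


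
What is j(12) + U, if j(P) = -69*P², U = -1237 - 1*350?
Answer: -11523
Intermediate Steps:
U = -1587 (U = -1237 - 350 = -1587)
j(12) + U = -69*12² - 1587 = -69*144 - 1587 = -9936 - 1587 = -11523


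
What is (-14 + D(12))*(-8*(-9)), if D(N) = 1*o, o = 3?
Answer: -792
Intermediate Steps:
D(N) = 3 (D(N) = 1*3 = 3)
(-14 + D(12))*(-8*(-9)) = (-14 + 3)*(-8*(-9)) = -11*72 = -792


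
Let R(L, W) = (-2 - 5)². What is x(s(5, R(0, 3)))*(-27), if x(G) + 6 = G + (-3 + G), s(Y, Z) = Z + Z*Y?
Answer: -15633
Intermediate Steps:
R(L, W) = 49 (R(L, W) = (-7)² = 49)
s(Y, Z) = Z + Y*Z
x(G) = -9 + 2*G (x(G) = -6 + (G + (-3 + G)) = -6 + (-3 + 2*G) = -9 + 2*G)
x(s(5, R(0, 3)))*(-27) = (-9 + 2*(49*(1 + 5)))*(-27) = (-9 + 2*(49*6))*(-27) = (-9 + 2*294)*(-27) = (-9 + 588)*(-27) = 579*(-27) = -15633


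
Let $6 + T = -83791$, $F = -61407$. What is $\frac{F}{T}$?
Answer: $\frac{61407}{83797} \approx 0.73281$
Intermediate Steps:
$T = -83797$ ($T = -6 - 83791 = -83797$)
$\frac{F}{T} = - \frac{61407}{-83797} = \left(-61407\right) \left(- \frac{1}{83797}\right) = \frac{61407}{83797}$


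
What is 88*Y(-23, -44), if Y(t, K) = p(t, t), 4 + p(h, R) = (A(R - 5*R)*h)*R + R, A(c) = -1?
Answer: -48928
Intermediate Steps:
p(h, R) = -4 + R - R*h (p(h, R) = -4 + ((-h)*R + R) = -4 + (-R*h + R) = -4 + (R - R*h) = -4 + R - R*h)
Y(t, K) = -4 + t - t² (Y(t, K) = -4 + t - t*t = -4 + t - t²)
88*Y(-23, -44) = 88*(-4 - 23 - 1*(-23)²) = 88*(-4 - 23 - 1*529) = 88*(-4 - 23 - 529) = 88*(-556) = -48928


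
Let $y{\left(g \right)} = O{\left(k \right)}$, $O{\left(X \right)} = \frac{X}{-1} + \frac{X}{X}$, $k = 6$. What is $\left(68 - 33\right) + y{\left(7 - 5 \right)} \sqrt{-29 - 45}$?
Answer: $35 - 5 i \sqrt{74} \approx 35.0 - 43.012 i$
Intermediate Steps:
$O{\left(X \right)} = 1 - X$ ($O{\left(X \right)} = X \left(-1\right) + 1 = - X + 1 = 1 - X$)
$y{\left(g \right)} = -5$ ($y{\left(g \right)} = 1 - 6 = -5$)
$\left(68 - 33\right) + y{\left(7 - 5 \right)} \sqrt{-29 - 45} = \left(68 - 33\right) - 5 \sqrt{-29 - 45} = \left(68 - 33\right) - 5 \sqrt{-74} = 35 - 5 i \sqrt{74}$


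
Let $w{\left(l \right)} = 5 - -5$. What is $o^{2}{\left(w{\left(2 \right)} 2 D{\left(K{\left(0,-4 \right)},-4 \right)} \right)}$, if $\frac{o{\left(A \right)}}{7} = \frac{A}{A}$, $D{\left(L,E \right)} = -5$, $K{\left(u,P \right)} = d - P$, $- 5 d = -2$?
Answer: $49$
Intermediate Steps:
$d = \frac{2}{5}$ ($d = \left(- \frac{1}{5}\right) \left(-2\right) = \frac{2}{5} \approx 0.4$)
$K{\left(u,P \right)} = \frac{2}{5} - P$
$w{\left(l \right)} = 10$ ($w{\left(l \right)} = 5 + 5 = 10$)
$o{\left(A \right)} = 7$ ($o{\left(A \right)} = 7 \frac{A}{A} = 7 \cdot 1 = 7$)
$o^{2}{\left(w{\left(2 \right)} 2 D{\left(K{\left(0,-4 \right)},-4 \right)} \right)} = 7^{2} = 49$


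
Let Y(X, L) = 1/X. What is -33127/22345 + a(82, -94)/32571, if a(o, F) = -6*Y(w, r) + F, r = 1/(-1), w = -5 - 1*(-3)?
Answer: -154430416/103971285 ≈ -1.4853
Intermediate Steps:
w = -2 (w = -5 + 3 = -2)
r = -1 (r = 1*(-1) = -1)
a(o, F) = 3 + F (a(o, F) = -6/(-2) + F = -6*(-½) + F = 3 + F)
-33127/22345 + a(82, -94)/32571 = -33127/22345 + (3 - 94)/32571 = -33127*1/22345 - 91*1/32571 = -33127/22345 - 13/4653 = -154430416/103971285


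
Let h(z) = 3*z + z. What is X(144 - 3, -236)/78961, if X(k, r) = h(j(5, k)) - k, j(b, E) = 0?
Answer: -141/78961 ≈ -0.0017857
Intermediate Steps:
h(z) = 4*z
X(k, r) = -k (X(k, r) = 4*0 - k = 0 - k = -k)
X(144 - 3, -236)/78961 = -(144 - 3)/78961 = -1*141*(1/78961) = -141*1/78961 = -141/78961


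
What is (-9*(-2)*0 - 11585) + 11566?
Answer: -19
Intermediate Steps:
(-9*(-2)*0 - 11585) + 11566 = (18*0 - 11585) + 11566 = (0 - 11585) + 11566 = -11585 + 11566 = -19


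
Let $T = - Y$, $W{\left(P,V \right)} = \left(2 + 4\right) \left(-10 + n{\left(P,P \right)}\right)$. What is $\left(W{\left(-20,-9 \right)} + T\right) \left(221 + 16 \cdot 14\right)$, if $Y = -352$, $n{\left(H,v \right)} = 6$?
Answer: $145960$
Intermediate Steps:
$W{\left(P,V \right)} = -24$ ($W{\left(P,V \right)} = \left(2 + 4\right) \left(-10 + 6\right) = 6 \left(-4\right) = -24$)
$T = 352$ ($T = \left(-1\right) \left(-352\right) = 352$)
$\left(W{\left(-20,-9 \right)} + T\right) \left(221 + 16 \cdot 14\right) = \left(-24 + 352\right) \left(221 + 16 \cdot 14\right) = 328 \left(221 + 224\right) = 328 \cdot 445 = 145960$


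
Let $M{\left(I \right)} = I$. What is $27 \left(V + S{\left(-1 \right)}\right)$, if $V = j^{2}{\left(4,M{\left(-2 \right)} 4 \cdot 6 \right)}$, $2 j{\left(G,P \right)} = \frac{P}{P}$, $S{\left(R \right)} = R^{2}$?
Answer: $\frac{135}{4} \approx 33.75$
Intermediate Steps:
$j{\left(G,P \right)} = \frac{1}{2}$ ($j{\left(G,P \right)} = \frac{P \frac{1}{P}}{2} = \frac{1}{2} \cdot 1 = \frac{1}{2}$)
$V = \frac{1}{4}$ ($V = \left(\frac{1}{2}\right)^{2} = \frac{1}{4} \approx 0.25$)
$27 \left(V + S{\left(-1 \right)}\right) = 27 \left(\frac{1}{4} + \left(-1\right)^{2}\right) = 27 \left(\frac{1}{4} + 1\right) = 27 \cdot \frac{5}{4} = \frac{135}{4}$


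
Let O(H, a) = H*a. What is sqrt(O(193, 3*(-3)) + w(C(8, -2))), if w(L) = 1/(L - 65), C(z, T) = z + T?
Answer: 2*I*sqrt(1511639)/59 ≈ 41.678*I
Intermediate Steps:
C(z, T) = T + z
w(L) = 1/(-65 + L)
sqrt(O(193, 3*(-3)) + w(C(8, -2))) = sqrt(193*(3*(-3)) + 1/(-65 + (-2 + 8))) = sqrt(193*(-9) + 1/(-65 + 6)) = sqrt(-1737 + 1/(-59)) = sqrt(-1737 - 1/59) = sqrt(-102484/59) = 2*I*sqrt(1511639)/59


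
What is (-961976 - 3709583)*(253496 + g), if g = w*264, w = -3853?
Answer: 3567650922064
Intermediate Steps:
g = -1017192 (g = -3853*264 = -1017192)
(-961976 - 3709583)*(253496 + g) = (-961976 - 3709583)*(253496 - 1017192) = -4671559*(-763696) = 3567650922064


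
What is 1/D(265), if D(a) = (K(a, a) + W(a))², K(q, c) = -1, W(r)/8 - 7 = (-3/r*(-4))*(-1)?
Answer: 70225/209641441 ≈ 0.00033498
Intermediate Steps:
W(r) = 56 - 96/r (W(r) = 56 + 8*((-3/r*(-4))*(-1)) = 56 + 8*((12/r)*(-1)) = 56 + 8*(-12/r) = 56 - 96/r)
D(a) = (55 - 96/a)² (D(a) = (-1 + (56 - 96/a))² = (55 - 96/a)²)
1/D(265) = 1/((-96 + 55*265)²/265²) = 1/((-96 + 14575)²/70225) = 1/((1/70225)*14479²) = 1/((1/70225)*209641441) = 1/(209641441/70225) = 70225/209641441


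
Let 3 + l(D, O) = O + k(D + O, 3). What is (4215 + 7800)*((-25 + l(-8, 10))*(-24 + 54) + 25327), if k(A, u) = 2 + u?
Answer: 299618055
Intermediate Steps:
l(D, O) = 2 + O (l(D, O) = -3 + (O + (2 + 3)) = -3 + (O + 5) = -3 + (5 + O) = 2 + O)
(4215 + 7800)*((-25 + l(-8, 10))*(-24 + 54) + 25327) = (4215 + 7800)*((-25 + (2 + 10))*(-24 + 54) + 25327) = 12015*((-25 + 12)*30 + 25327) = 12015*(-13*30 + 25327) = 12015*(-390 + 25327) = 12015*24937 = 299618055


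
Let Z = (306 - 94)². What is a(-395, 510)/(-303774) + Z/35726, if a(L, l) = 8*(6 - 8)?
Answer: 3413347568/2713157481 ≈ 1.2581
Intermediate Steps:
a(L, l) = -16 (a(L, l) = 8*(-2) = -16)
Z = 44944 (Z = 212² = 44944)
a(-395, 510)/(-303774) + Z/35726 = -16/(-303774) + 44944/35726 = -16*(-1/303774) + 44944*(1/35726) = 8/151887 + 22472/17863 = 3413347568/2713157481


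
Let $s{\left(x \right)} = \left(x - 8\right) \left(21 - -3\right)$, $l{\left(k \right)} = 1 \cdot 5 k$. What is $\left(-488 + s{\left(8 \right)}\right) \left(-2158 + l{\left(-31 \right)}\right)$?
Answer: $1128744$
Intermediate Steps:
$l{\left(k \right)} = 5 k$
$s{\left(x \right)} = -192 + 24 x$ ($s{\left(x \right)} = \left(-8 + x\right) \left(21 + \left(-11 + 14\right)\right) = \left(-8 + x\right) \left(21 + 3\right) = \left(-8 + x\right) 24 = -192 + 24 x$)
$\left(-488 + s{\left(8 \right)}\right) \left(-2158 + l{\left(-31 \right)}\right) = \left(-488 + \left(-192 + 24 \cdot 8\right)\right) \left(-2158 + 5 \left(-31\right)\right) = \left(-488 + \left(-192 + 192\right)\right) \left(-2158 - 155\right) = \left(-488 + 0\right) \left(-2313\right) = \left(-488\right) \left(-2313\right) = 1128744$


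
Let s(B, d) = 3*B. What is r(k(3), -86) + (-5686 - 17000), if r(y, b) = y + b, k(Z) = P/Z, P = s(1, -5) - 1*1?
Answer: -68314/3 ≈ -22771.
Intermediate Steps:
P = 2 (P = 3*1 - 1*1 = 3 - 1 = 2)
k(Z) = 2/Z
r(y, b) = b + y
r(k(3), -86) + (-5686 - 17000) = (-86 + 2/3) + (-5686 - 17000) = (-86 + 2*(⅓)) - 22686 = (-86 + ⅔) - 22686 = -256/3 - 22686 = -68314/3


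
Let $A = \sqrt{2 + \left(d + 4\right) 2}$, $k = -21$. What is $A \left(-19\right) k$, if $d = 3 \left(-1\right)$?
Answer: $798$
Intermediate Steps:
$d = -3$
$A = 2$ ($A = \sqrt{2 + \left(-3 + 4\right) 2} = \sqrt{2 + 1 \cdot 2} = \sqrt{2 + 2} = \sqrt{4} = 2$)
$A \left(-19\right) k = 2 \left(-19\right) \left(-21\right) = \left(-38\right) \left(-21\right) = 798$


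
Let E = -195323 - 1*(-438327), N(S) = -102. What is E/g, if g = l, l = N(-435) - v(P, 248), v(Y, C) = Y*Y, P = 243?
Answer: -243004/59151 ≈ -4.1082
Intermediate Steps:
v(Y, C) = Y²
l = -59151 (l = -102 - 1*243² = -102 - 1*59049 = -102 - 59049 = -59151)
g = -59151
E = 243004 (E = -195323 + 438327 = 243004)
E/g = 243004/(-59151) = 243004*(-1/59151) = -243004/59151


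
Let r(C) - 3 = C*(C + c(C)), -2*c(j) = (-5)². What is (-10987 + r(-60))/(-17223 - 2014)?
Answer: 6634/19237 ≈ 0.34486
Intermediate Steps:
c(j) = -25/2 (c(j) = -½*(-5)² = -½*25 = -25/2)
r(C) = 3 + C*(-25/2 + C) (r(C) = 3 + C*(C - 25/2) = 3 + C*(-25/2 + C))
(-10987 + r(-60))/(-17223 - 2014) = (-10987 + (3 + (-60)² - 25/2*(-60)))/(-17223 - 2014) = (-10987 + (3 + 3600 + 750))/(-19237) = (-10987 + 4353)*(-1/19237) = -6634*(-1/19237) = 6634/19237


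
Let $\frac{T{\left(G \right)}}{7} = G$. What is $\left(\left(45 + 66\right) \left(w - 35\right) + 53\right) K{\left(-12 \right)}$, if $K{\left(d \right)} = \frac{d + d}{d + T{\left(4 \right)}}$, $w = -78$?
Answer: $18735$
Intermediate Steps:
$T{\left(G \right)} = 7 G$
$K{\left(d \right)} = \frac{2 d}{28 + d}$ ($K{\left(d \right)} = \frac{d + d}{d + 7 \cdot 4} = \frac{2 d}{d + 28} = \frac{2 d}{28 + d}$)
$\left(\left(45 + 66\right) \left(w - 35\right) + 53\right) K{\left(-12 \right)} = \left(\left(45 + 66\right) \left(-78 - 35\right) + 53\right) 2 \left(-12\right) \frac{1}{28 - 12} = \left(111 \left(-113\right) + 53\right) 2 \left(-12\right) \frac{1}{16} = \left(-12543 + 53\right) 2 \left(-12\right) \frac{1}{16} = \left(-12490\right) \left(- \frac{3}{2}\right) = 18735$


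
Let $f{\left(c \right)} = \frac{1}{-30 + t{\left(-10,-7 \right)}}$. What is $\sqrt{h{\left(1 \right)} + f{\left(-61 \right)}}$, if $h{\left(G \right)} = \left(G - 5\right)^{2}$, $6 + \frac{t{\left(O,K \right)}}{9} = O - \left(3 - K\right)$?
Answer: $\frac{\sqrt{278718}}{132} \approx 3.9995$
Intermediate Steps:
$t{\left(O,K \right)} = -81 + 9 K + 9 O$ ($t{\left(O,K \right)} = -54 + 9 \left(O - \left(3 - K\right)\right) = -54 + 9 \left(O + \left(-3 + K\right)\right) = -54 + 9 \left(-3 + K + O\right) = -54 + \left(-27 + 9 K + 9 O\right) = -81 + 9 K + 9 O$)
$h{\left(G \right)} = \left(-5 + G\right)^{2}$
$f{\left(c \right)} = - \frac{1}{264}$ ($f{\left(c \right)} = \frac{1}{-30 + \left(-81 + 9 \left(-7\right) + 9 \left(-10\right)\right)} = \frac{1}{-30 - 234} = \frac{1}{-264} = - \frac{1}{264}$)
$\sqrt{h{\left(1 \right)} + f{\left(-61 \right)}} = \sqrt{\left(-5 + 1\right)^{2} - \frac{1}{264}} = \sqrt{\left(-4\right)^{2} - \frac{1}{264}} = \sqrt{16 - \frac{1}{264}} = \sqrt{\frac{4223}{264}} = \frac{\sqrt{278718}}{132}$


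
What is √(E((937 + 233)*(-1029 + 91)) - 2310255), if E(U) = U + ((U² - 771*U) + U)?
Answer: 3*√133917787565 ≈ 1.0978e+6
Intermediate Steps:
E(U) = U² - 769*U (E(U) = U + (U² - 770*U) = U² - 769*U)
√(E((937 + 233)*(-1029 + 91)) - 2310255) = √(((937 + 233)*(-1029 + 91))*(-769 + (937 + 233)*(-1029 + 91)) - 2310255) = √((1170*(-938))*(-769 + 1170*(-938)) - 2310255) = √(-1097460*(-769 - 1097460) - 2310255) = √(-1097460*(-1098229) - 2310255) = √(1205262398340 - 2310255) = √1205260088085 = 3*√133917787565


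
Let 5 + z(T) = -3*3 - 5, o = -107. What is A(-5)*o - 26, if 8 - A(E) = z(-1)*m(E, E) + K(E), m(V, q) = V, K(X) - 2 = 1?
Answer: 9604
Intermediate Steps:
z(T) = -19 (z(T) = -5 + (-3*3 - 5) = -5 + (-9 - 5) = -5 - 14 = -19)
K(X) = 3 (K(X) = 2 + 1 = 3)
A(E) = 5 + 19*E (A(E) = 8 - (-19*E + 3) = 8 - (3 - 19*E) = 8 + (-3 + 19*E) = 5 + 19*E)
A(-5)*o - 26 = (5 + 19*(-5))*(-107) - 26 = (5 - 95)*(-107) - 26 = -90*(-107) - 26 = 9630 - 26 = 9604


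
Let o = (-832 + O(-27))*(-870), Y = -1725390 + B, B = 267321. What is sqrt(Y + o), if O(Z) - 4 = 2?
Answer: 9*I*sqrt(9129) ≈ 859.91*I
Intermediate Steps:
O(Z) = 6 (O(Z) = 4 + 2 = 6)
Y = -1458069 (Y = -1725390 + 267321 = -1458069)
o = 718620 (o = (-832 + 6)*(-870) = -826*(-870) = 718620)
sqrt(Y + o) = sqrt(-1458069 + 718620) = sqrt(-739449) = 9*I*sqrt(9129)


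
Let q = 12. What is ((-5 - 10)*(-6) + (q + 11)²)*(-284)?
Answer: -175796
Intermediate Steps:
((-5 - 10)*(-6) + (q + 11)²)*(-284) = ((-5 - 10)*(-6) + (12 + 11)²)*(-284) = (-15*(-6) + 23²)*(-284) = (90 + 529)*(-284) = 619*(-284) = -175796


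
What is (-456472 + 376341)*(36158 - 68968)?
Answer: 2629098110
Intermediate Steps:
(-456472 + 376341)*(36158 - 68968) = -80131*(-32810) = 2629098110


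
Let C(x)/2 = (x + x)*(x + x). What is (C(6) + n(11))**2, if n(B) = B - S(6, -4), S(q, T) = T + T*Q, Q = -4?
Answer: 82369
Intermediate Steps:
S(q, T) = -3*T (S(q, T) = T + T*(-4) = T - 4*T = -3*T)
n(B) = -12 + B (n(B) = B - (-3)*(-4) = B - 1*12 = B - 12 = -12 + B)
C(x) = 8*x**2 (C(x) = 2*((x + x)*(x + x)) = 2*((2*x)*(2*x)) = 2*(4*x**2) = 8*x**2)
(C(6) + n(11))**2 = (8*6**2 + (-12 + 11))**2 = (8*36 - 1)**2 = (288 - 1)**2 = 287**2 = 82369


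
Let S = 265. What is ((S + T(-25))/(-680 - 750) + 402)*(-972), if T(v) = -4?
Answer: -279255114/715 ≈ -3.9057e+5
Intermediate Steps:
((S + T(-25))/(-680 - 750) + 402)*(-972) = ((265 - 4)/(-680 - 750) + 402)*(-972) = (261/(-1430) + 402)*(-972) = (261*(-1/1430) + 402)*(-972) = (-261/1430 + 402)*(-972) = (574599/1430)*(-972) = -279255114/715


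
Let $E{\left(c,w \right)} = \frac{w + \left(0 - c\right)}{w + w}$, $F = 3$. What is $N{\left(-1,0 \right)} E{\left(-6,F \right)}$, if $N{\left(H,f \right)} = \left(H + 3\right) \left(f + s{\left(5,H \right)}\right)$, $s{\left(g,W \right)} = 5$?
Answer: $15$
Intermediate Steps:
$E{\left(c,w \right)} = \frac{w - c}{2 w}$
$N{\left(H,f \right)} = \left(3 + H\right) \left(5 + f\right)$ ($N{\left(H,f \right)} = \left(H + 3\right) \left(f + 5\right) = \left(3 + H\right) \left(5 + f\right)$)
$N{\left(-1,0 \right)} E{\left(-6,F \right)} = \left(15 + 3 \cdot 0 + 5 \left(-1\right) - 0\right) \frac{3 - -6}{2 \cdot 3} = \left(15 + 0 - 5 + 0\right) \frac{1}{2} \cdot \frac{1}{3} \left(3 + 6\right) = 10 \cdot \frac{1}{2} \cdot \frac{1}{3} \cdot 9 = 10 \cdot \frac{3}{2} = 15$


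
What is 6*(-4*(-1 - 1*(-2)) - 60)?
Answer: -384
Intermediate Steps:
6*(-4*(-1 - 1*(-2)) - 60) = 6*(-4*(-1 + 2) - 60) = 6*(-4*1 - 60) = 6*(-4 - 60) = 6*(-64) = -384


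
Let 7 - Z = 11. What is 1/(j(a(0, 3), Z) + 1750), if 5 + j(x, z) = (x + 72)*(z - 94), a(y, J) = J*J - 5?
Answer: -1/5703 ≈ -0.00017535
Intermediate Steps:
Z = -4 (Z = 7 - 1*11 = 7 - 11 = -4)
a(y, J) = -5 + J² (a(y, J) = J² - 5 = -5 + J²)
j(x, z) = -5 + (-94 + z)*(72 + x) (j(x, z) = -5 + (x + 72)*(z - 94) = -5 + (72 + x)*(-94 + z) = -5 + (-94 + z)*(72 + x))
1/(j(a(0, 3), Z) + 1750) = 1/((-6773 - 94*(-5 + 3²) + 72*(-4) + (-5 + 3²)*(-4)) + 1750) = 1/((-6773 - 94*(-5 + 9) - 288 + (-5 + 9)*(-4)) + 1750) = 1/((-6773 - 94*4 - 288 + 4*(-4)) + 1750) = 1/((-6773 - 376 - 288 - 16) + 1750) = 1/(-7453 + 1750) = 1/(-5703) = -1/5703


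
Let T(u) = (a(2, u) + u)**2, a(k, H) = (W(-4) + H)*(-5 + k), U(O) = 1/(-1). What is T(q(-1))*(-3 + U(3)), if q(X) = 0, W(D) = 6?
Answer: -1296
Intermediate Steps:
U(O) = -1
a(k, H) = (-5 + k)*(6 + H) (a(k, H) = (6 + H)*(-5 + k) = (-5 + k)*(6 + H))
T(u) = (-18 - 2*u)**2 (T(u) = ((-30 - 5*u + 6*2 + u*2) + u)**2 = ((-30 - 5*u + 12 + 2*u) + u)**2 = ((-18 - 3*u) + u)**2 = (-18 - 2*u)**2)
T(q(-1))*(-3 + U(3)) = (4*(9 + 0)**2)*(-3 - 1) = (4*9**2)*(-4) = (4*81)*(-4) = 324*(-4) = -1296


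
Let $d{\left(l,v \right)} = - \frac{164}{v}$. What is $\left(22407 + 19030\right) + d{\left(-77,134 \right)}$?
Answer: $\frac{2776197}{67} \approx 41436.0$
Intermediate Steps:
$\left(22407 + 19030\right) + d{\left(-77,134 \right)} = \left(22407 + 19030\right) - \frac{164}{134} = 41437 - \frac{82}{67} = \frac{2776197}{67}$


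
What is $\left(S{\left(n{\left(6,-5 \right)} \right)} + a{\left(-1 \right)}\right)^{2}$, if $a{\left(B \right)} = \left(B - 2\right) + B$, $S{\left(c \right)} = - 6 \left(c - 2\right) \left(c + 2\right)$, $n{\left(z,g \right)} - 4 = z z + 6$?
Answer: $160680976$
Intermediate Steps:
$n{\left(z,g \right)} = 10 + z^{2}$ ($n{\left(z,g \right)} = 4 + \left(z z + 6\right) = 4 + \left(z^{2} + 6\right) = 4 + \left(6 + z^{2}\right) = 10 + z^{2}$)
$S{\left(c \right)} = \left(2 + c\right) \left(12 - 6 c\right)$ ($S{\left(c \right)} = - 6 \left(-2 + c\right) \left(2 + c\right) = \left(12 - 6 c\right) \left(2 + c\right) = \left(2 + c\right) \left(12 - 6 c\right)$)
$a{\left(B \right)} = -2 + 2 B$ ($a{\left(B \right)} = \left(-2 + B\right) + B = -2 + 2 B$)
$\left(S{\left(n{\left(6,-5 \right)} \right)} + a{\left(-1 \right)}\right)^{2} = \left(\left(24 - 6 \left(10 + 6^{2}\right)^{2}\right) + \left(-2 + 2 \left(-1\right)\right)\right)^{2} = \left(\left(24 - 6 \left(10 + 36\right)^{2}\right) - 4\right)^{2} = \left(\left(24 - 6 \cdot 46^{2}\right) - 4\right)^{2} = \left(\left(24 - 12696\right) - 4\right)^{2} = \left(-12672 - 4\right)^{2} = \left(-12676\right)^{2} = 160680976$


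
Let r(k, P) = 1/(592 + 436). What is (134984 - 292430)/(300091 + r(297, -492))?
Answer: -17983832/34277061 ≈ -0.52466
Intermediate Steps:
r(k, P) = 1/1028
(134984 - 292430)/(300091 + r(297, -492)) = (134984 - 292430)/(300091 + 1/1028) = -157446/308493549/1028 = -157446*1028/308493549 = -17983832/34277061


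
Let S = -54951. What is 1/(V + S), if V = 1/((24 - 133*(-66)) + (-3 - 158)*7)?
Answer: -7675/421748924 ≈ -1.8198e-5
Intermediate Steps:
V = 1/7675 (V = 1/((24 + 8778) - 161*7) = 1/(8802 - 1127) = 1/7675 ≈ 0.00013029)
1/(V + S) = 1/(1/7675 - 54951) = 1/(-421748924/7675) = -7675/421748924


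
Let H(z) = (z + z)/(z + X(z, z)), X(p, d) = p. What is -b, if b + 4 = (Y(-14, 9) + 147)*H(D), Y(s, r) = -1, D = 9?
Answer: -142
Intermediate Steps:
H(z) = 1 (H(z) = (z + z)/(z + z) = (2*z)/((2*z)) = (2*z)*(1/(2*z)) = 1)
b = 142 (b = -4 + (-1 + 147)*1 = -4 + 146*1 = -4 + 146 = 142)
-b = -1*142 = -142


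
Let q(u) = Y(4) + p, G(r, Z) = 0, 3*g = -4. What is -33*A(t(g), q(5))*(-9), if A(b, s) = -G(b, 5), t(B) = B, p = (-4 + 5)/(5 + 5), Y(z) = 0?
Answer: 0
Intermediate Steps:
g = -4/3 (g = (⅓)*(-4) = -4/3 ≈ -1.3333)
p = ⅒ (p = 1/10 = 1*(⅒) = ⅒ ≈ 0.10000)
q(u) = ⅒ (q(u) = 0 + ⅒ = ⅒)
A(b, s) = 0 (A(b, s) = -1*0 = 0)
-33*A(t(g), q(5))*(-9) = -33*0*(-9) = 0*(-9) = 0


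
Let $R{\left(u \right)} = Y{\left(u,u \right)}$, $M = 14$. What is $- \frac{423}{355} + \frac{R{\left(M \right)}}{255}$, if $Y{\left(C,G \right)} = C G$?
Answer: $- \frac{7657}{18105} \approx -0.42292$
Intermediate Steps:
$R{\left(u \right)} = u^{2}$ ($R{\left(u \right)} = u u = u^{2}$)
$- \frac{423}{355} + \frac{R{\left(M \right)}}{255} = - \frac{423}{355} + \frac{14^{2}}{255} = \left(-423\right) \frac{1}{355} + 196 \cdot \frac{1}{255} = - \frac{423}{355} + \frac{196}{255} = - \frac{7657}{18105}$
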